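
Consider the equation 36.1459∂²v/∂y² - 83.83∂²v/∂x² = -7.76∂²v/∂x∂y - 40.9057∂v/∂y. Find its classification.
Rewriting in standard form: -83.83∂²v/∂x² + 7.76∂²v/∂x∂y + 36.1459∂²v/∂y² + 40.9057∂v/∂y = 0. Hyperbolic. (A = -83.83, B = 7.76, C = 36.1459 gives B² - 4AC = 12180.660788.)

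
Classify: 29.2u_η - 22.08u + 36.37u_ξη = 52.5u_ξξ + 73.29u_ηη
Rewriting in standard form: -52.5u_ξξ + 36.37u_ξη - 73.29u_ηη + 29.2u_η - 22.08u = 0. Elliptic (discriminant = -14068.1231).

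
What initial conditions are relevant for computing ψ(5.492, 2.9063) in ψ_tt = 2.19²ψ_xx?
Domain of dependence: [-0.872797, 11.856797]. Signals travel at speed 2.19, so data within |x - 5.492| ≤ 2.19·2.9063 = 6.364797 can reach the point.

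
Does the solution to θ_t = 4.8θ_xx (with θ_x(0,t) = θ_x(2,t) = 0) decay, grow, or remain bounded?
θ → constant (steady state). Heat is conserved (no flux at boundaries); solution approaches the spatial average.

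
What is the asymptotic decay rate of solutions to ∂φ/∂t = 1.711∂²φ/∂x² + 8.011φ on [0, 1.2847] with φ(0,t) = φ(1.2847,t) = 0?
Eigenvalues: λₙ = 1.711n²π²/1.2847² - 8.011.
First three modes:
  n=1: λ₁ = 1.711π²/1.2847² - 8.011 ≈ 2.221
  n=2: λ₂ = 6.844π²/1.2847² - 8.011 ≈ 32.916
  n=3: λ₃ = 15.399π²/1.2847² - 8.011 ≈ 84.074
Since 1.711π²/1.2847² ≈ 10.232 > 8.011, all λₙ > 0.
The n=1 mode decays slowest → dominates as t → ∞.
Asymptotic: φ ~ c₁ sin(πx/1.2847) e^{-λ₁t} with decay rate λ₁ ≈ 2.221.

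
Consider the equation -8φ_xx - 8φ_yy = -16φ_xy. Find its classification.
Rewriting in standard form: -8φ_xx + 16φ_xy - 8φ_yy = 0. Parabolic. (A = -8, B = 16, C = -8 gives B² - 4AC = 0.)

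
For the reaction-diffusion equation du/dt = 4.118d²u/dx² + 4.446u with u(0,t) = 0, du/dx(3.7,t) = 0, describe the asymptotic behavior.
u grows unboundedly. Reaction dominates diffusion (r=4.446 > κπ²/(4L²)≈0.74); solution grows exponentially.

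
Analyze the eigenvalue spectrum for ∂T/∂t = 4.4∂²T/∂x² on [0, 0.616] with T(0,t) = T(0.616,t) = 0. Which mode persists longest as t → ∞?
Eigenvalues: λₙ = 4.4n²π²/0.616².
First three modes:
  n=1: λ₁ = 4.4π²/0.616² ≈ 114.443
  n=2: λ₂ = 17.6π²/0.616² ≈ 457.774 (4× faster decay)
  n=3: λ₃ = 39.6π²/0.616² ≈ 1029.991 (9× faster decay)
As t → ∞, higher modes decay exponentially faster. The n=1 mode dominates: T ~ c₁ sin(πx/0.616) e^{-λ₁t}.
Decay rate: λ₁ = 4.4π²/0.616² ≈ 114.443.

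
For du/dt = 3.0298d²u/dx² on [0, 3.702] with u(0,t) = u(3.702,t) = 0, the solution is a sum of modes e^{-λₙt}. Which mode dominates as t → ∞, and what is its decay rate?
Eigenvalues: λₙ = 3.0298n²π²/3.702².
First three modes:
  n=1: λ₁ = 3.0298π²/3.702² ≈ 2.182
  n=2: λ₂ = 12.1192π²/3.702² ≈ 8.728 (4× faster decay)
  n=3: λ₃ = 27.2682π²/3.702² ≈ 19.637 (9× faster decay)
As t → ∞, higher modes decay exponentially faster. The n=1 mode dominates: u ~ c₁ sin(πx/3.702) e^{-λ₁t}.
Decay rate: λ₁ = 3.0298π²/3.702² ≈ 2.182.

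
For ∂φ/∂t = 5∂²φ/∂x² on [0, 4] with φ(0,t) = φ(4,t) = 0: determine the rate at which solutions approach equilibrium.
Eigenvalues: λₙ = 5n²π²/4².
First three modes:
  n=1: λ₁ = 5π²/4² ≈ 3.084
  n=2: λ₂ = 20π²/4² ≈ 12.337 (4× faster decay)
  n=3: λ₃ = 45π²/4² ≈ 27.758 (9× faster decay)
As t → ∞, higher modes decay exponentially faster. The n=1 mode dominates: φ ~ c₁ sin(πx/4) e^{-λ₁t}.
Decay rate: λ₁ = 5π²/4² ≈ 3.084.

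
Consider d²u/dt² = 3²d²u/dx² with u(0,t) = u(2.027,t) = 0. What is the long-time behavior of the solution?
As t → ∞, u oscillates (no decay). Energy is conserved; the solution oscillates indefinitely as standing waves.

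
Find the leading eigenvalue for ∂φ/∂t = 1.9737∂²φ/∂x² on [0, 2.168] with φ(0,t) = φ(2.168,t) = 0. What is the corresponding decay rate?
Eigenvalues: λₙ = 1.9737n²π²/2.168².
First three modes:
  n=1: λ₁ = 1.9737π²/2.168² ≈ 4.144
  n=2: λ₂ = 7.8948π²/2.168² ≈ 16.578 (4× faster decay)
  n=3: λ₃ = 17.7633π²/2.168² ≈ 37.3 (9× faster decay)
As t → ∞, higher modes decay exponentially faster. The n=1 mode dominates: φ ~ c₁ sin(πx/2.168) e^{-λ₁t}.
Decay rate: λ₁ = 1.9737π²/2.168² ≈ 4.144.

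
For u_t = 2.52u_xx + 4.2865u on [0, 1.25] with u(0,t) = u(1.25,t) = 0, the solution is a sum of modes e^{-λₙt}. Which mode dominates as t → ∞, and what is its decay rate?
Eigenvalues: λₙ = 2.52n²π²/1.25² - 4.2865.
First three modes:
  n=1: λ₁ = 2.52π²/1.25² - 4.2865 ≈ 11.631
  n=2: λ₂ = 10.08π²/1.25² - 4.2865 ≈ 59.384
  n=3: λ₃ = 22.68π²/1.25² - 4.2865 ≈ 138.973
Since 2.52π²/1.25² ≈ 15.918 > 4.2865, all λₙ > 0.
The n=1 mode decays slowest → dominates as t → ∞.
Asymptotic: u ~ c₁ sin(πx/1.25) e^{-λ₁t} with decay rate λ₁ ≈ 11.631.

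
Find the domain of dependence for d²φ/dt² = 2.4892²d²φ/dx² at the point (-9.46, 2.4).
Domain of dependence: [-15.43408, -3.48592]. Signals travel at speed 2.4892, so data within |x - -9.46| ≤ 2.4892·2.4 = 5.97408 can reach the point.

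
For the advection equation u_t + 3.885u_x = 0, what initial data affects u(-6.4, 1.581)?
A single point: x = -12.542185. The characteristic through (-6.4, 1.581) is x - 3.885t = const, so x = -6.4 - 3.885·1.581 = -12.542185.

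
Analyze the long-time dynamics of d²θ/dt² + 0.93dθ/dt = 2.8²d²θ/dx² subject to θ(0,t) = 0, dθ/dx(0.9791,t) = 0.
Long-time behavior: θ → 0. Damping (γ=0.93) dissipates energy; oscillations decay exponentially.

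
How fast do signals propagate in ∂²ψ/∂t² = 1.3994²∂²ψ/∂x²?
Speed = 1.3994. Information travels along characteristics x = x₀ ± 1.3994t.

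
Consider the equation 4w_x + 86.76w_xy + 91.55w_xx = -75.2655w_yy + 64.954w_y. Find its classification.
Rewriting in standard form: 91.55w_xx + 86.76w_xy + 75.2655w_yy + 4w_x - 64.954w_y = 0. Elliptic. (A = 91.55, B = 86.76, C = 75.2655 gives B² - 4AC = -20034.9285.)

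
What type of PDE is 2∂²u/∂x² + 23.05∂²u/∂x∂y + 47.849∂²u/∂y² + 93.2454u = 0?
With A = 2, B = 23.05, C = 47.849, the discriminant is 148.5105. This is a hyperbolic PDE.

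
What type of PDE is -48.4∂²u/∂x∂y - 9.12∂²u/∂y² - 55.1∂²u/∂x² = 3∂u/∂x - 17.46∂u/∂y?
Rewriting in standard form: -55.1∂²u/∂x² - 48.4∂²u/∂x∂y - 9.12∂²u/∂y² - 3∂u/∂x + 17.46∂u/∂y = 0. With A = -55.1, B = -48.4, C = -9.12, the discriminant is 332.512. This is a hyperbolic PDE.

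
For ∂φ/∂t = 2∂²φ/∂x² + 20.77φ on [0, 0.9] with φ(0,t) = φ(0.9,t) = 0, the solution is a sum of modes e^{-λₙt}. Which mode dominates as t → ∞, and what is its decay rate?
Eigenvalues: λₙ = 2n²π²/0.9² - 20.77.
First three modes:
  n=1: λ₁ = 2π²/0.9² - 20.77 ≈ 3.599
  n=2: λ₂ = 8π²/0.9² - 20.77 ≈ 76.708
  n=3: λ₃ = 18π²/0.9² - 20.77 ≈ 198.555
Since 2π²/0.9² ≈ 24.369 > 20.77, all λₙ > 0.
The n=1 mode decays slowest → dominates as t → ∞.
Asymptotic: φ ~ c₁ sin(πx/0.9) e^{-λ₁t} with decay rate λ₁ ≈ 3.599.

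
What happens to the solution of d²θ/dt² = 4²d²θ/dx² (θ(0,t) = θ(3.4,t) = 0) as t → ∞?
θ oscillates (no decay). Energy is conserved; the solution oscillates indefinitely as standing waves.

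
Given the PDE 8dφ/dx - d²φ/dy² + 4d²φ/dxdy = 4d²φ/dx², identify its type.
Rewriting in standard form: -4d²φ/dx² + 4d²φ/dxdy - d²φ/dy² + 8dφ/dx = 0. The second-order coefficients are A = -4, B = 4, C = -1. Since B² - 4AC = 0 = 0, this is a parabolic PDE.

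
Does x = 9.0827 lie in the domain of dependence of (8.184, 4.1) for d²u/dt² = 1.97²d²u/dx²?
Yes. The domain of dependence is [0.107, 16.261], and 9.0827 ∈ [0.107, 16.261].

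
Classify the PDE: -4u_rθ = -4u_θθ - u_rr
Rewriting in standard form: u_rr - 4u_rθ + 4u_θθ = 0. A = 1, B = -4, C = 4. Discriminant B² - 4AC = 0. Since 0 = 0, parabolic.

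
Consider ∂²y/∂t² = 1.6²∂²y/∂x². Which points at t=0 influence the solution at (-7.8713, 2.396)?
Domain of dependence: [-11.7049, -4.0377]. Signals travel at speed 1.6, so data within |x - -7.8713| ≤ 1.6·2.396 = 3.8336 can reach the point.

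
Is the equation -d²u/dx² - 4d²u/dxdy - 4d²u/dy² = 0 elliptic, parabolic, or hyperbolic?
Computing B² - 4AC with A = -1, B = -4, C = -4: discriminant = 0 (zero). Answer: parabolic.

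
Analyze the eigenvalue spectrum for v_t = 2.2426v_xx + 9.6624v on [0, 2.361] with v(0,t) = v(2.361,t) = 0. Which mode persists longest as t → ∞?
Eigenvalues: λₙ = 2.2426n²π²/2.361² - 9.6624.
First three modes:
  n=1: λ₁ = 2.2426π²/2.361² - 9.6624 ≈ -5.692
  n=2: λ₂ = 8.9704π²/2.361² - 9.6624 ≈ 6.22
  n=3: λ₃ = 20.1834π²/2.361² - 9.6624 ≈ 26.073
Since 2.2426π²/2.361² ≈ 3.971 < 9.6624, λ₁ < 0.
The n=1 mode grows fastest (−λₙ is largest for n=1) → dominates.
Asymptotic: v ~ c₁ sin(πx/2.361) e^{5.692t} (exponential growth at rate −λ₁ ≈ 5.692).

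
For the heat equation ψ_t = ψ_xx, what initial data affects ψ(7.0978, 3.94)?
The entire real line. The heat equation has infinite propagation speed: any initial disturbance instantly affects all points (though exponentially small far away).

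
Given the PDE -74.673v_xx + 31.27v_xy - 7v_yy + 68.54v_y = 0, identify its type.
The second-order coefficients are A = -74.673, B = 31.27, C = -7. Since B² - 4AC = -1113.0311 < 0, this is an elliptic PDE.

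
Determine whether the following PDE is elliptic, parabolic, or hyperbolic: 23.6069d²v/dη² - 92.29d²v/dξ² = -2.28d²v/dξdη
Rewriting in standard form: -92.29d²v/dξ² + 2.28d²v/dξdη + 23.6069d²v/dη² = 0. Coefficients: A = -92.29, B = 2.28, C = 23.6069. B² - 4AC = 8719.921604, which is positive, so the equation is hyperbolic.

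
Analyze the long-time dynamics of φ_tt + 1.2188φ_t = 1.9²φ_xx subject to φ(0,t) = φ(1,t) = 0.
Long-time behavior: φ → 0. Damping (γ=1.2188) dissipates energy; oscillations decay exponentially.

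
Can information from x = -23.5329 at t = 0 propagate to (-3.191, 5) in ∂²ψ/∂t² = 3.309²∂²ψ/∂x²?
No. The domain of dependence is [-19.736, 13.354], and -23.5329 is outside this interval.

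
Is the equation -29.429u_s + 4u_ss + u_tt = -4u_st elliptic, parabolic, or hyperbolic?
Rewriting in standard form: 4u_ss + 4u_st + u_tt - 29.429u_s = 0. Computing B² - 4AC with A = 4, B = 4, C = 1: discriminant = 0 (zero). Answer: parabolic.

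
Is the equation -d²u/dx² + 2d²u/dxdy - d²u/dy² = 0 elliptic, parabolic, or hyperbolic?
Computing B² - 4AC with A = -1, B = 2, C = -1: discriminant = 0 (zero). Answer: parabolic.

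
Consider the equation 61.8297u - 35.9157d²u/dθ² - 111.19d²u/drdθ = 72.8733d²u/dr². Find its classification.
Rewriting in standard form: -72.8733d²u/dr² - 111.19d²u/drdθ - 35.9157d²u/dθ² + 61.8297u = 0. Hyperbolic. (A = -72.8733, B = -111.19, C = -35.9157 gives B² - 4AC = 1894.03377676.)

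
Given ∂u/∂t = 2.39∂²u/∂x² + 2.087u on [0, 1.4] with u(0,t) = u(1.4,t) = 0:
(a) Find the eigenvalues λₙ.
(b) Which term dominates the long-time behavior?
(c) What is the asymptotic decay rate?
Eigenvalues: λₙ = 2.39n²π²/1.4² - 2.087.
First three modes:
  n=1: λ₁ = 2.39π²/1.4² - 2.087 ≈ 9.948
  n=2: λ₂ = 9.56π²/1.4² - 2.087 ≈ 46.052
  n=3: λ₃ = 21.51π²/1.4² - 2.087 ≈ 106.227
Since 2.39π²/1.4² ≈ 12.035 > 2.087, all λₙ > 0.
The n=1 mode decays slowest → dominates as t → ∞.
Asymptotic: u ~ c₁ sin(πx/1.4) e^{-λ₁t} with decay rate λ₁ ≈ 9.948.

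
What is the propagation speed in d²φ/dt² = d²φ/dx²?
Speed = 1. Information travels along characteristics x = x₀ ± 1t.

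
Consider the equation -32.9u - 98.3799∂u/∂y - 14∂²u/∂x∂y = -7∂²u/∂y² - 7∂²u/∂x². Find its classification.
Rewriting in standard form: 7∂²u/∂x² - 14∂²u/∂x∂y + 7∂²u/∂y² - 98.3799∂u/∂y - 32.9u = 0. Parabolic. (A = 7, B = -14, C = 7 gives B² - 4AC = 0.)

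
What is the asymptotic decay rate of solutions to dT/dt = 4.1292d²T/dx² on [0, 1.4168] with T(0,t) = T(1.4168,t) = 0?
Eigenvalues: λₙ = 4.1292n²π²/1.4168².
First three modes:
  n=1: λ₁ = 4.1292π²/1.4168² ≈ 20.302
  n=2: λ₂ = 16.5168π²/1.4168² ≈ 81.21 (4× faster decay)
  n=3: λ₃ = 37.1628π²/1.4168² ≈ 182.722 (9× faster decay)
As t → ∞, higher modes decay exponentially faster. The n=1 mode dominates: T ~ c₁ sin(πx/1.4168) e^{-λ₁t}.
Decay rate: λ₁ = 4.1292π²/1.4168² ≈ 20.302.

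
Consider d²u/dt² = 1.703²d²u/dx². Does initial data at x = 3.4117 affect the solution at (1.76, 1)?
Yes. The domain of dependence is [0.057, 3.463], and 3.4117 ∈ [0.057, 3.463].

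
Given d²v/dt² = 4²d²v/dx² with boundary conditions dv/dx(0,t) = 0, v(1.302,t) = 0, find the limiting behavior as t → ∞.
v oscillates (no decay). Energy is conserved; the solution oscillates indefinitely as standing waves.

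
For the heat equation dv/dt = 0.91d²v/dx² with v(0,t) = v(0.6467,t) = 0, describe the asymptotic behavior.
v → 0. Heat diffuses out through both boundaries.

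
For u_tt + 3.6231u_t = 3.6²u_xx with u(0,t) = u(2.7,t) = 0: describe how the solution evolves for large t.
u → 0. Damping (γ=3.6231) dissipates energy; oscillations decay exponentially.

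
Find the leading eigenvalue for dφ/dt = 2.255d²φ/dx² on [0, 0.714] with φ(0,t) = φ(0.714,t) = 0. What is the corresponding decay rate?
Eigenvalues: λₙ = 2.255n²π²/0.714².
First three modes:
  n=1: λ₁ = 2.255π²/0.714² ≈ 43.657
  n=2: λ₂ = 9.02π²/0.714² ≈ 174.626 (4× faster decay)
  n=3: λ₃ = 20.295π²/0.714² ≈ 392.909 (9× faster decay)
As t → ∞, higher modes decay exponentially faster. The n=1 mode dominates: φ ~ c₁ sin(πx/0.714) e^{-λ₁t}.
Decay rate: λ₁ = 2.255π²/0.714² ≈ 43.657.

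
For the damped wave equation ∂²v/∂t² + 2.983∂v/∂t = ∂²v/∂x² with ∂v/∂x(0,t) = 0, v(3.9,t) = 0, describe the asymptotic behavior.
v → 0. Damping (γ=2.983) dissipates energy; oscillations decay exponentially.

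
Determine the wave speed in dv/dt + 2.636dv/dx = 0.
Speed = 2.636. Information travels along x - 2.636t = const (rightward).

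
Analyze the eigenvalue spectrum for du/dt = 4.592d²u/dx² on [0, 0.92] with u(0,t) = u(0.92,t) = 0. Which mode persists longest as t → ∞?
Eigenvalues: λₙ = 4.592n²π²/0.92².
First three modes:
  n=1: λ₁ = 4.592π²/0.92² ≈ 53.546
  n=2: λ₂ = 18.368π²/0.92² ≈ 214.183 (4× faster decay)
  n=3: λ₃ = 41.328π²/0.92² ≈ 481.913 (9× faster decay)
As t → ∞, higher modes decay exponentially faster. The n=1 mode dominates: u ~ c₁ sin(πx/0.92) e^{-λ₁t}.
Decay rate: λ₁ = 4.592π²/0.92² ≈ 53.546.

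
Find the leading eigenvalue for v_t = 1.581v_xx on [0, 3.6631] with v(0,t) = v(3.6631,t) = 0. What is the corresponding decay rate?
Eigenvalues: λₙ = 1.581n²π²/3.6631².
First three modes:
  n=1: λ₁ = 1.581π²/3.6631² ≈ 1.163
  n=2: λ₂ = 6.324π²/3.6631² ≈ 4.652 (4× faster decay)
  n=3: λ₃ = 14.229π²/3.6631² ≈ 10.466 (9× faster decay)
As t → ∞, higher modes decay exponentially faster. The n=1 mode dominates: v ~ c₁ sin(πx/3.6631) e^{-λ₁t}.
Decay rate: λ₁ = 1.581π²/3.6631² ≈ 1.163.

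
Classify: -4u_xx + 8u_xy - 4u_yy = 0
Parabolic (discriminant = 0).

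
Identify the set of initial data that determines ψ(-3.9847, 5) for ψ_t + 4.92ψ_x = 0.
A single point: x = -28.5847. The characteristic through (-3.9847, 5) is x - 4.92t = const, so x = -3.9847 - 4.92·5 = -28.5847.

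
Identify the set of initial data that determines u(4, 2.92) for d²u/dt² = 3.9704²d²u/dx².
Domain of dependence: [-7.593568, 15.593568]. Signals travel at speed 3.9704, so data within |x - 4| ≤ 3.9704·2.92 = 11.593568 can reach the point.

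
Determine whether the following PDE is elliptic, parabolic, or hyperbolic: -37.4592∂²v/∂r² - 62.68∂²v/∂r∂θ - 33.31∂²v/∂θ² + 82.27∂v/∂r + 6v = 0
Coefficients: A = -37.4592, B = -62.68, C = -33.31. B² - 4AC = -1062.281408, which is negative, so the equation is elliptic.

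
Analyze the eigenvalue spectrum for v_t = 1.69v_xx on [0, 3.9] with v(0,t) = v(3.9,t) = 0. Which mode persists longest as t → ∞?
Eigenvalues: λₙ = 1.69n²π²/3.9².
First three modes:
  n=1: λ₁ = 1.69π²/3.9² ≈ 1.097
  n=2: λ₂ = 6.76π²/3.9² ≈ 4.386 (4× faster decay)
  n=3: λ₃ = 15.21π²/3.9² ≈ 9.87 (9× faster decay)
As t → ∞, higher modes decay exponentially faster. The n=1 mode dominates: v ~ c₁ sin(πx/3.9) e^{-λ₁t}.
Decay rate: λ₁ = 1.69π²/3.9² ≈ 1.097.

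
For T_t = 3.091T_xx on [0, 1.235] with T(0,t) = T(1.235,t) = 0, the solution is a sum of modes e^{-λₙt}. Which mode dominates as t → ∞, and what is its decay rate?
Eigenvalues: λₙ = 3.091n²π²/1.235².
First three modes:
  n=1: λ₁ = 3.091π²/1.235² ≈ 20.002
  n=2: λ₂ = 12.364π²/1.235² ≈ 80.006 (4× faster decay)
  n=3: λ₃ = 27.819π²/1.235² ≈ 180.014 (9× faster decay)
As t → ∞, higher modes decay exponentially faster. The n=1 mode dominates: T ~ c₁ sin(πx/1.235) e^{-λ₁t}.
Decay rate: λ₁ = 3.091π²/1.235² ≈ 20.002.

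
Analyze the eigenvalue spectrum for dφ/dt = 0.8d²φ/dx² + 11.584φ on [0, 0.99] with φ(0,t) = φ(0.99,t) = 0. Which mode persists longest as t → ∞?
Eigenvalues: λₙ = 0.8n²π²/0.99² - 11.584.
First three modes:
  n=1: λ₁ = 0.8π²/0.99² - 11.584 ≈ -3.528
  n=2: λ₂ = 3.2π²/0.99² - 11.584 ≈ 20.64
  n=3: λ₃ = 7.2π²/0.99² - 11.584 ≈ 60.92
Since 0.8π²/0.99² ≈ 8.056 < 11.584, λ₁ < 0.
The n=1 mode grows fastest (−λₙ is largest for n=1) → dominates.
Asymptotic: φ ~ c₁ sin(πx/0.99) e^{3.528t} (exponential growth at rate −λ₁ ≈ 3.528).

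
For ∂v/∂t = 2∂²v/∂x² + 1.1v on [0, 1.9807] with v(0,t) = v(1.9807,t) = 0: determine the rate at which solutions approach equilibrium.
Eigenvalues: λₙ = 2n²π²/1.9807² - 1.1.
First three modes:
  n=1: λ₁ = 2π²/1.9807² - 1.1 ≈ 3.931
  n=2: λ₂ = 8π²/1.9807² - 1.1 ≈ 19.026
  n=3: λ₃ = 18π²/1.9807² - 1.1 ≈ 44.183
Since 2π²/1.9807² ≈ 5.031 > 1.1, all λₙ > 0.
The n=1 mode decays slowest → dominates as t → ∞.
Asymptotic: v ~ c₁ sin(πx/1.9807) e^{-λ₁t} with decay rate λ₁ ≈ 3.931.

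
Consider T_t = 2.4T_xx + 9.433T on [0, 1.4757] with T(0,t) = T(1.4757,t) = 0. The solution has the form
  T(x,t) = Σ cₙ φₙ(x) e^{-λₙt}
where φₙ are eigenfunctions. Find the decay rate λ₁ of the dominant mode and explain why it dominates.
Eigenvalues: λₙ = 2.4n²π²/1.4757² - 9.433.
First three modes:
  n=1: λ₁ = 2.4π²/1.4757² - 9.433 ≈ 1.444
  n=2: λ₂ = 9.6π²/1.4757² - 9.433 ≈ 34.076
  n=3: λ₃ = 21.6π²/1.4757² - 9.433 ≈ 88.461
Since 2.4π²/1.4757² ≈ 10.877 > 9.433, all λₙ > 0.
The n=1 mode decays slowest → dominates as t → ∞.
Asymptotic: T ~ c₁ sin(πx/1.4757) e^{-λ₁t} with decay rate λ₁ ≈ 1.444.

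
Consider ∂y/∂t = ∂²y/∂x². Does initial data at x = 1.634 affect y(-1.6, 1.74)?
Yes, for any finite x. The heat equation has infinite propagation speed, so all initial data affects all points at any t > 0.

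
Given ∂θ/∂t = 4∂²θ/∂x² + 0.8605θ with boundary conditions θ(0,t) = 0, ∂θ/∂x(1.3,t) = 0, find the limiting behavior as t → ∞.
θ → 0. Diffusion dominates reaction (r=0.8605 < κπ²/(4L²)≈5.84); solution decays.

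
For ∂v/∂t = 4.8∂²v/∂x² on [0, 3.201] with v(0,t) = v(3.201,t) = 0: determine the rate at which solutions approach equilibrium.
Eigenvalues: λₙ = 4.8n²π²/3.201².
First three modes:
  n=1: λ₁ = 4.8π²/3.201² ≈ 4.623
  n=2: λ₂ = 19.2π²/3.201² ≈ 18.494 (4× faster decay)
  n=3: λ₃ = 43.2π²/3.201² ≈ 41.611 (9× faster decay)
As t → ∞, higher modes decay exponentially faster. The n=1 mode dominates: v ~ c₁ sin(πx/3.201) e^{-λ₁t}.
Decay rate: λ₁ = 4.8π²/3.201² ≈ 4.623.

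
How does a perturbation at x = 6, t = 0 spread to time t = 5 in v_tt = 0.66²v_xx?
Domain of influence: [2.7, 9.3]. Data at x = 6 spreads outward at speed 0.66.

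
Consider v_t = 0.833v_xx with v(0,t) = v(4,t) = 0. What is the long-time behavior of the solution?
As t → ∞, v → 0. Heat diffuses out through both boundaries.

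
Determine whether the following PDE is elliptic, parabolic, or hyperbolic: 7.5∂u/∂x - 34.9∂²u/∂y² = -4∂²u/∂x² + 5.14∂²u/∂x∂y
Rewriting in standard form: 4∂²u/∂x² - 5.14∂²u/∂x∂y - 34.9∂²u/∂y² + 7.5∂u/∂x = 0. Coefficients: A = 4, B = -5.14, C = -34.9. B² - 4AC = 584.8196, which is positive, so the equation is hyperbolic.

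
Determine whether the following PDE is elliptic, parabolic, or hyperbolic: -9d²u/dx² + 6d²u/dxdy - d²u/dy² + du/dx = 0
Coefficients: A = -9, B = 6, C = -1. B² - 4AC = 0, which is zero, so the equation is parabolic.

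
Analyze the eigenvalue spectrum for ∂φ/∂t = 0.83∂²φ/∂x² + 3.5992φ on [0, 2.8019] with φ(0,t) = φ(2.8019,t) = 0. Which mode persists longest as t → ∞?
Eigenvalues: λₙ = 0.83n²π²/2.8019² - 3.5992.
First three modes:
  n=1: λ₁ = 0.83π²/2.8019² - 3.5992 ≈ -2.556
  n=2: λ₂ = 3.32π²/2.8019² - 3.5992 ≈ 0.575
  n=3: λ₃ = 7.47π²/2.8019² - 3.5992 ≈ 5.792
Since 0.83π²/2.8019² ≈ 1.043 < 3.5992, λ₁ < 0.
The n=1 mode grows fastest (−λₙ is largest for n=1) → dominates.
Asymptotic: φ ~ c₁ sin(πx/2.8019) e^{2.556t} (exponential growth at rate −λ₁ ≈ 2.556).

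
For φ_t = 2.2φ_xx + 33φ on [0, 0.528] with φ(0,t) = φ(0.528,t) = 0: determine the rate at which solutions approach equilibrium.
Eigenvalues: λₙ = 2.2n²π²/0.528² - 33.
First three modes:
  n=1: λ₁ = 2.2π²/0.528² - 33 ≈ 44.885
  n=2: λ₂ = 8.8π²/0.528² - 33 ≈ 278.541
  n=3: λ₃ = 19.8π²/0.528² - 33 ≈ 667.966
Since 2.2π²/0.528² ≈ 77.885 > 33, all λₙ > 0.
The n=1 mode decays slowest → dominates as t → ∞.
Asymptotic: φ ~ c₁ sin(πx/0.528) e^{-λ₁t} with decay rate λ₁ ≈ 44.885.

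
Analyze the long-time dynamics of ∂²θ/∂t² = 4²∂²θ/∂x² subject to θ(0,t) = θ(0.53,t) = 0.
Long-time behavior: θ oscillates (no decay). Energy is conserved; the solution oscillates indefinitely as standing waves.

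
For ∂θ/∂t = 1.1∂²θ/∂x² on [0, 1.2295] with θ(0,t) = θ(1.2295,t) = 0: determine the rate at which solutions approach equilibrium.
Eigenvalues: λₙ = 1.1n²π²/1.2295².
First three modes:
  n=1: λ₁ = 1.1π²/1.2295² ≈ 7.182
  n=2: λ₂ = 4.4π²/1.2295² ≈ 28.727 (4× faster decay)
  n=3: λ₃ = 9.9π²/1.2295² ≈ 64.637 (9× faster decay)
As t → ∞, higher modes decay exponentially faster. The n=1 mode dominates: θ ~ c₁ sin(πx/1.2295) e^{-λ₁t}.
Decay rate: λ₁ = 1.1π²/1.2295² ≈ 7.182.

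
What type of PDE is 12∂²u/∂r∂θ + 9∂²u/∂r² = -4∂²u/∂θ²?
Rewriting in standard form: 9∂²u/∂r² + 12∂²u/∂r∂θ + 4∂²u/∂θ² = 0. With A = 9, B = 12, C = 4, the discriminant is 0. This is a parabolic PDE.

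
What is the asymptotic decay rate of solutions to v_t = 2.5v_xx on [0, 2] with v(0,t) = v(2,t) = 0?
Eigenvalues: λₙ = 2.5n²π²/2².
First three modes:
  n=1: λ₁ = 2.5π²/2² ≈ 6.169
  n=2: λ₂ = 10π²/2² ≈ 24.674 (4× faster decay)
  n=3: λ₃ = 22.5π²/2² ≈ 55.517 (9× faster decay)
As t → ∞, higher modes decay exponentially faster. The n=1 mode dominates: v ~ c₁ sin(πx/2) e^{-λ₁t}.
Decay rate: λ₁ = 2.5π²/2² ≈ 6.169.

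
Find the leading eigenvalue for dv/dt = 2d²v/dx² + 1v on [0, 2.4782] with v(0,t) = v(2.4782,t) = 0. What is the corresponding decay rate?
Eigenvalues: λₙ = 2n²π²/2.4782² - 1.
First three modes:
  n=1: λ₁ = 2π²/2.4782² - 1 ≈ 2.214
  n=2: λ₂ = 8π²/2.4782² - 1 ≈ 11.856
  n=3: λ₃ = 18π²/2.4782² - 1 ≈ 27.927
Since 2π²/2.4782² ≈ 3.214 > 1, all λₙ > 0.
The n=1 mode decays slowest → dominates as t → ∞.
Asymptotic: v ~ c₁ sin(πx/2.4782) e^{-λ₁t} with decay rate λ₁ ≈ 2.214.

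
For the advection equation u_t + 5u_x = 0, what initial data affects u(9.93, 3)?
A single point: x = -5.07. The characteristic through (9.93, 3) is x - 5t = const, so x = 9.93 - 5·3 = -5.07.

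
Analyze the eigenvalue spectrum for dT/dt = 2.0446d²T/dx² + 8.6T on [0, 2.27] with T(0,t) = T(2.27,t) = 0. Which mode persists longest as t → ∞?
Eigenvalues: λₙ = 2.0446n²π²/2.27² - 8.6.
First three modes:
  n=1: λ₁ = 2.0446π²/2.27² - 8.6 ≈ -4.684
  n=2: λ₂ = 8.1784π²/2.27² - 8.6 ≈ 7.064
  n=3: λ₃ = 18.4014π²/2.27² - 8.6 ≈ 26.645
Since 2.0446π²/2.27² ≈ 3.916 < 8.6, λ₁ < 0.
The n=1 mode grows fastest (−λₙ is largest for n=1) → dominates.
Asymptotic: T ~ c₁ sin(πx/2.27) e^{4.684t} (exponential growth at rate −λ₁ ≈ 4.684).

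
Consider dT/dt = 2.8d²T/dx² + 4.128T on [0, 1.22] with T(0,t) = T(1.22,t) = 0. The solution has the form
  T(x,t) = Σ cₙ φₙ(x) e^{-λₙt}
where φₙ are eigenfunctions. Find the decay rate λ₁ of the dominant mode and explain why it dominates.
Eigenvalues: λₙ = 2.8n²π²/1.22² - 4.128.
First three modes:
  n=1: λ₁ = 2.8π²/1.22² - 4.128 ≈ 14.439
  n=2: λ₂ = 11.2π²/1.22² - 4.128 ≈ 70.139
  n=3: λ₃ = 25.2π²/1.22² - 4.128 ≈ 162.974
Since 2.8π²/1.22² ≈ 18.567 > 4.128, all λₙ > 0.
The n=1 mode decays slowest → dominates as t → ∞.
Asymptotic: T ~ c₁ sin(πx/1.22) e^{-λ₁t} with decay rate λ₁ ≈ 14.439.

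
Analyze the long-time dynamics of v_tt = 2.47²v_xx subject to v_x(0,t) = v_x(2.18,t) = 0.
Long-time behavior: v oscillates about a mean that drifts linearly in t (generically unbounded; no decay). There is no damping, so the nonconstant modes persist as standing waves (energy conserved, no decay). But with Neumann conditions at both ends the constant mode has eigenvalue 0: the spatial mean M(t) of v satisfies M'' = 0, so M(t) = M(0) + M'(0)·t. Unless the initial velocity has zero mean (∫v_t(x,0)dx = 0), the solution grows linearly in t (unbounded, though not exponentially); if it does have zero mean, the solution stays bounded and simply oscillates.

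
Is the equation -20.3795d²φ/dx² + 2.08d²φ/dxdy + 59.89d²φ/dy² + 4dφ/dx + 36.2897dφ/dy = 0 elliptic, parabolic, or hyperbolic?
Computing B² - 4AC with A = -20.3795, B = 2.08, C = 59.89: discriminant = 4886.43942 (positive). Answer: hyperbolic.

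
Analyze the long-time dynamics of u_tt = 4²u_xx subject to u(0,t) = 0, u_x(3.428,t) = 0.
Long-time behavior: u oscillates (no decay). Energy is conserved; the solution oscillates indefinitely as standing waves.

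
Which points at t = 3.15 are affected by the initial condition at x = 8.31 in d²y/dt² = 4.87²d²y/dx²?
Domain of influence: [-7.0305, 23.6505]. Data at x = 8.31 spreads outward at speed 4.87.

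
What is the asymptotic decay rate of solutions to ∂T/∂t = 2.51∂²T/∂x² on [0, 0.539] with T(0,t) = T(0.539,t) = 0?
Eigenvalues: λₙ = 2.51n²π²/0.539².
First three modes:
  n=1: λ₁ = 2.51π²/0.539² ≈ 85.27
  n=2: λ₂ = 10.04π²/0.539² ≈ 341.08 (4× faster decay)
  n=3: λ₃ = 22.59π²/0.539² ≈ 767.429 (9× faster decay)
As t → ∞, higher modes decay exponentially faster. The n=1 mode dominates: T ~ c₁ sin(πx/0.539) e^{-λ₁t}.
Decay rate: λ₁ = 2.51π²/0.539² ≈ 85.27.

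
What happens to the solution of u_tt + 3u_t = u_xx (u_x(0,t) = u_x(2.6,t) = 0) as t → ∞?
u → constant (steady state). Damping (γ=3) dissipates the nonconstant modes; with Neumann BCs the spatial average obeys M''+γM'=0 and tends to a finite limit.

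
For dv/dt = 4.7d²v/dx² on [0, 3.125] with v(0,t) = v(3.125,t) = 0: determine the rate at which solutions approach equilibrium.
Eigenvalues: λₙ = 4.7n²π²/3.125².
First three modes:
  n=1: λ₁ = 4.7π²/3.125² ≈ 4.75
  n=2: λ₂ = 18.8π²/3.125² ≈ 19 (4× faster decay)
  n=3: λ₃ = 42.3π²/3.125² ≈ 42.75 (9× faster decay)
As t → ∞, higher modes decay exponentially faster. The n=1 mode dominates: v ~ c₁ sin(πx/3.125) e^{-λ₁t}.
Decay rate: λ₁ = 4.7π²/3.125² ≈ 4.75.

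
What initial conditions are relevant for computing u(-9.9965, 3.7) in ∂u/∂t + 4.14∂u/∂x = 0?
A single point: x = -25.3145. The characteristic through (-9.9965, 3.7) is x - 4.14t = const, so x = -9.9965 - 4.14·3.7 = -25.3145.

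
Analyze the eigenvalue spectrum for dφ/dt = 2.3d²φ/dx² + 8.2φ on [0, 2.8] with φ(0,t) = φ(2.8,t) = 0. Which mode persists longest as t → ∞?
Eigenvalues: λₙ = 2.3n²π²/2.8² - 8.2.
First three modes:
  n=1: λ₁ = 2.3π²/2.8² - 8.2 ≈ -5.305
  n=2: λ₂ = 9.2π²/2.8² - 8.2 ≈ 3.382
  n=3: λ₃ = 20.7π²/2.8² - 8.2 ≈ 17.859
Since 2.3π²/2.8² ≈ 2.895 < 8.2, λ₁ < 0.
The n=1 mode grows fastest (−λₙ is largest for n=1) → dominates.
Asymptotic: φ ~ c₁ sin(πx/2.8) e^{5.305t} (exponential growth at rate −λ₁ ≈ 5.305).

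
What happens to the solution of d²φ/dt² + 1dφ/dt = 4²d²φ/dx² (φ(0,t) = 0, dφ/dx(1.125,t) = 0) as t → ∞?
φ → 0. Damping (γ=1) dissipates energy; oscillations decay exponentially.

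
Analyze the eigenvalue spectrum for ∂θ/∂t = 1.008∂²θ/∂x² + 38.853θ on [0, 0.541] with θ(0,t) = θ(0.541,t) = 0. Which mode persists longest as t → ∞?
Eigenvalues: λₙ = 1.008n²π²/0.541² - 38.853.
First three modes:
  n=1: λ₁ = 1.008π²/0.541² - 38.853 ≈ -4.862
  n=2: λ₂ = 4.032π²/0.541² - 38.853 ≈ 97.112
  n=3: λ₃ = 9.072π²/0.541² - 38.853 ≈ 267.067
Since 1.008π²/0.541² ≈ 33.991 < 38.853, λ₁ < 0.
The n=1 mode grows fastest (−λₙ is largest for n=1) → dominates.
Asymptotic: θ ~ c₁ sin(πx/0.541) e^{4.862t} (exponential growth at rate −λ₁ ≈ 4.862).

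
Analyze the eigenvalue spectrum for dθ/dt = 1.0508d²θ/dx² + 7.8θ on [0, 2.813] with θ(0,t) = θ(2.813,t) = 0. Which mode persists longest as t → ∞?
Eigenvalues: λₙ = 1.0508n²π²/2.813² - 7.8.
First three modes:
  n=1: λ₁ = 1.0508π²/2.813² - 7.8 ≈ -6.489
  n=2: λ₂ = 4.2032π²/2.813² - 7.8 ≈ -2.557
  n=3: λ₃ = 9.4572π²/2.813² - 7.8 ≈ 3.996
Since 1.0508π²/2.813² ≈ 1.311 < 7.8, λ₁ < 0.
The n=1 mode grows fastest (−λₙ is largest for n=1) → dominates.
Asymptotic: θ ~ c₁ sin(πx/2.813) e^{6.489t} (exponential growth at rate −λ₁ ≈ 6.489).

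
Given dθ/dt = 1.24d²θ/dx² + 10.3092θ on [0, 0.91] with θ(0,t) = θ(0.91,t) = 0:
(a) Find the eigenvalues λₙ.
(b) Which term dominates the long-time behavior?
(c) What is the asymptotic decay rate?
Eigenvalues: λₙ = 1.24n²π²/0.91² - 10.3092.
First three modes:
  n=1: λ₁ = 1.24π²/0.91² - 10.3092 ≈ 4.47
  n=2: λ₂ = 4.96π²/0.91² - 10.3092 ≈ 48.806
  n=3: λ₃ = 11.16π²/0.91² - 10.3092 ≈ 122.7
Since 1.24π²/0.91² ≈ 14.779 > 10.3092, all λₙ > 0.
The n=1 mode decays slowest → dominates as t → ∞.
Asymptotic: θ ~ c₁ sin(πx/0.91) e^{-λ₁t} with decay rate λ₁ ≈ 4.47.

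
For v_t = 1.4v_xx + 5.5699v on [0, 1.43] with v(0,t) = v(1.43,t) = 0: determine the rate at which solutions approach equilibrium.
Eigenvalues: λₙ = 1.4n²π²/1.43² - 5.5699.
First three modes:
  n=1: λ₁ = 1.4π²/1.43² - 5.5699 ≈ 1.187
  n=2: λ₂ = 5.6π²/1.43² - 5.5699 ≈ 21.458
  n=3: λ₃ = 12.6π²/1.43² - 5.5699 ≈ 55.243
Since 1.4π²/1.43² ≈ 6.757 > 5.5699, all λₙ > 0.
The n=1 mode decays slowest → dominates as t → ∞.
Asymptotic: v ~ c₁ sin(πx/1.43) e^{-λ₁t} with decay rate λ₁ ≈ 1.187.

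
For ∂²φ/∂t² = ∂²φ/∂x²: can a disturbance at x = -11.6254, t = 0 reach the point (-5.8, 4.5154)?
No. The domain of dependence is [-10.3154, -1.2846], and -11.6254 is outside this interval.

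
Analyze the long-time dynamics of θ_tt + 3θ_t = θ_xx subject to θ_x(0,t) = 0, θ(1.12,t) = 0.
Long-time behavior: θ → 0. Damping (γ=3) dissipates energy; oscillations decay exponentially.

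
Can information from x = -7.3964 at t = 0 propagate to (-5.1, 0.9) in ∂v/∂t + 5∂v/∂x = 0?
No. Only data at x = -9.6 affects (-5.1, 0.9). Advection has one-way propagation along characteristics.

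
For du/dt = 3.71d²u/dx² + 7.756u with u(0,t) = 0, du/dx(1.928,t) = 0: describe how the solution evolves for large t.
u grows unboundedly. Reaction dominates diffusion (r=7.756 > κπ²/(4L²)≈2.46); solution grows exponentially.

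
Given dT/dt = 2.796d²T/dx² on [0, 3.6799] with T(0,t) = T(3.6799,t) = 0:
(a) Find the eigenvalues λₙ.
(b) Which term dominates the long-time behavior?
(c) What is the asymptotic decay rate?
Eigenvalues: λₙ = 2.796n²π²/3.6799².
First three modes:
  n=1: λ₁ = 2.796π²/3.6799² ≈ 2.038
  n=2: λ₂ = 11.184π²/3.6799² ≈ 8.151 (4× faster decay)
  n=3: λ₃ = 25.164π²/3.6799² ≈ 18.34 (9× faster decay)
As t → ∞, higher modes decay exponentially faster. The n=1 mode dominates: T ~ c₁ sin(πx/3.6799) e^{-λ₁t}.
Decay rate: λ₁ = 2.796π²/3.6799² ≈ 2.038.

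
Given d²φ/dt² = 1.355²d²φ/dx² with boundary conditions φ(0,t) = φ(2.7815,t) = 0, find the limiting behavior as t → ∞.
φ oscillates (no decay). Energy is conserved; the solution oscillates indefinitely as standing waves.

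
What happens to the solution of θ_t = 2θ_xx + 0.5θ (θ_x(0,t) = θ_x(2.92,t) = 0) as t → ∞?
θ grows unboundedly. With Neumann BCs the constant mode has diffusion eigenvalue 0, so any r > 0 makes it grow like e^(0.5t); solution grows exponentially.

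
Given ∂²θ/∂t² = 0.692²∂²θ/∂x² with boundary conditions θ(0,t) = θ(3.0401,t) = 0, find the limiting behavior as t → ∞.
θ oscillates (no decay). Energy is conserved; the solution oscillates indefinitely as standing waves.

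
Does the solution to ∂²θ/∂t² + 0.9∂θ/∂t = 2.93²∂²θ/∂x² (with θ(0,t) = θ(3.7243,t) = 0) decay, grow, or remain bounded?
θ → 0. Damping (γ=0.9) dissipates energy; oscillations decay exponentially.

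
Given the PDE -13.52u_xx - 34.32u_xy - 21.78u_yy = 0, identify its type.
The second-order coefficients are A = -13.52, B = -34.32, C = -21.78. Since B² - 4AC = 0 = 0, this is a parabolic PDE.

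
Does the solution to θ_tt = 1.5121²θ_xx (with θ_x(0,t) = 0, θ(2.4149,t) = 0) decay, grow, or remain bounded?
θ oscillates (no decay). Energy is conserved; the solution oscillates indefinitely as standing waves.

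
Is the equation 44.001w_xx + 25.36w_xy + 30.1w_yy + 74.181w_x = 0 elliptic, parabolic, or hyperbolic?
Computing B² - 4AC with A = 44.001, B = 25.36, C = 30.1: discriminant = -4654.5908 (negative). Answer: elliptic.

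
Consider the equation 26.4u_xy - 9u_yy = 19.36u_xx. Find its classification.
Rewriting in standard form: -19.36u_xx + 26.4u_xy - 9u_yy = 0. Parabolic. (A = -19.36, B = 26.4, C = -9 gives B² - 4AC = 0.)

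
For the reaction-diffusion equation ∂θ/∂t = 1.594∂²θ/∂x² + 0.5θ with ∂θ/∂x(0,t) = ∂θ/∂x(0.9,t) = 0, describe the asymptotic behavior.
θ grows unboundedly. With Neumann BCs the constant mode has diffusion eigenvalue 0, so any r > 0 makes it grow like e^(0.5t); solution grows exponentially.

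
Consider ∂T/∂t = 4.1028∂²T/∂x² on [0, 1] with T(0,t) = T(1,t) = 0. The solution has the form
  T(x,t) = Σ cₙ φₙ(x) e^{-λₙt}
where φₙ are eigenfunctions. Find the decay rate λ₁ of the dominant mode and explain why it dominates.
Eigenvalues: λₙ = 4.1028n²π².
First three modes:
  n=1: λ₁ = 4.1028π² ≈ 40.493
  n=2: λ₂ = 16.4112π² ≈ 161.972 (4× faster decay)
  n=3: λ₃ = 36.9252π² ≈ 364.437 (9× faster decay)
As t → ∞, higher modes decay exponentially faster. The n=1 mode dominates: T ~ c₁ sin(πx) e^{-λ₁t}.
Decay rate: λ₁ = 4.1028π² ≈ 40.493.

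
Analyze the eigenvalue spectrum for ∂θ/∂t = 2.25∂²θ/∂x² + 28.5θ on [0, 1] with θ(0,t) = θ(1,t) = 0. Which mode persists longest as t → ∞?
Eigenvalues: λₙ = 2.25n²π²/1² - 28.5.
First three modes:
  n=1: λ₁ = 2.25π² - 28.5 ≈ -6.293
  n=2: λ₂ = 9π² - 28.5 ≈ 60.326
  n=3: λ₃ = 20.25π² - 28.5 ≈ 171.359
Since 2.25π² ≈ 22.207 < 28.5, λ₁ < 0.
The n=1 mode grows fastest (−λₙ is largest for n=1) → dominates.
Asymptotic: θ ~ c₁ sin(πx/1) e^{6.293t} (exponential growth at rate −λ₁ ≈ 6.293).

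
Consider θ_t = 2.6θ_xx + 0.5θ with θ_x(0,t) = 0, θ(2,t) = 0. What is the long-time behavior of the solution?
As t → ∞, θ → 0. Diffusion dominates reaction (r=0.5 < κπ²/(4L²)≈1.6); solution decays.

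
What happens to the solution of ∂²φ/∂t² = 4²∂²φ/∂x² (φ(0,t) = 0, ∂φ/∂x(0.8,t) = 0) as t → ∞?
φ oscillates (no decay). Energy is conserved; the solution oscillates indefinitely as standing waves.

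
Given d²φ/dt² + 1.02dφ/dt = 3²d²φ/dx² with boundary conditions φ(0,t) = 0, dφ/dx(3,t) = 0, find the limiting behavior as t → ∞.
φ → 0. Damping (γ=1.02) dissipates energy; oscillations decay exponentially.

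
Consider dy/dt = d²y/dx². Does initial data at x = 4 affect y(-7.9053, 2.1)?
Yes, for any finite x. The heat equation has infinite propagation speed, so all initial data affects all points at any t > 0.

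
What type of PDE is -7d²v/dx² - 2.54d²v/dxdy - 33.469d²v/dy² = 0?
With A = -7, B = -2.54, C = -33.469, the discriminant is -930.6804. This is an elliptic PDE.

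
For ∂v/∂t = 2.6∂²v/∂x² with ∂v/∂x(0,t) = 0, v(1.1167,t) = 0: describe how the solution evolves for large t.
v → 0. Heat escapes through the Dirichlet boundary.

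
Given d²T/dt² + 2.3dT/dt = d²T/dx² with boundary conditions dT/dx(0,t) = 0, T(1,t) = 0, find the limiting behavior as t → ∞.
T → 0. Damping (γ=2.3) dissipates energy; oscillations decay exponentially.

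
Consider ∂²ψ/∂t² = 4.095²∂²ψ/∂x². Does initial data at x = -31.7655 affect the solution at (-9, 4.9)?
No. The domain of dependence is [-29.0655, 11.0655], and -31.7655 is outside this interval.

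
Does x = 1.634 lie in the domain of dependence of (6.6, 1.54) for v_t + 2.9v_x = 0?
No. Only data at x = 2.134 affects (6.6, 1.54). Advection has one-way propagation along characteristics.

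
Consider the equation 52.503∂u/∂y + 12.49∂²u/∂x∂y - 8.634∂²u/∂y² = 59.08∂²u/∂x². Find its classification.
Rewriting in standard form: -59.08∂²u/∂x² + 12.49∂²u/∂x∂y - 8.634∂²u/∂y² + 52.503∂u/∂y = 0. Elliptic. (A = -59.08, B = 12.49, C = -8.634 gives B² - 4AC = -1884.38678.)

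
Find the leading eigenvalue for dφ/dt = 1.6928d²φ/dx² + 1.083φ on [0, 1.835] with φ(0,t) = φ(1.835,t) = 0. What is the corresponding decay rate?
Eigenvalues: λₙ = 1.6928n²π²/1.835² - 1.083.
First three modes:
  n=1: λ₁ = 1.6928π²/1.835² - 1.083 ≈ 3.879
  n=2: λ₂ = 6.7712π²/1.835² - 1.083 ≈ 18.764
  n=3: λ₃ = 15.2352π²/1.835² - 1.083 ≈ 43.573
Since 1.6928π²/1.835² ≈ 4.962 > 1.083, all λₙ > 0.
The n=1 mode decays slowest → dominates as t → ∞.
Asymptotic: φ ~ c₁ sin(πx/1.835) e^{-λ₁t} with decay rate λ₁ ≈ 3.879.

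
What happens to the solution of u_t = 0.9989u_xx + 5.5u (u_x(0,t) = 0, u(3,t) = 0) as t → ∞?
u grows unboundedly. Reaction dominates diffusion (r=5.5 > κπ²/(4L²)≈0.27); solution grows exponentially.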